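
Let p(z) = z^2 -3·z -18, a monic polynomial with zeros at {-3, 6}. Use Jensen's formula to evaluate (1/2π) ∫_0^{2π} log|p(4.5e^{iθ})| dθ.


Zeros: -3, 6; r = 4.5.
Inside |z| < r: -3. Outside (|z| ≥ r): 6.
p(0) = -18, so log|p(0)| = log(18) = 2.8904.
Apply Jensen: I(r) = log|p(0)| + Σ_k log(r/|z_k|), summed over zeros inside |z| < r.
  log(r/|z_k|) for z_k = -3: log(4.5/3) = 0.4055
  Outside zeros (6) contribute nothing to the Jensen sum.
Sum over inside zeros: 0.4055.
I(r) = log|p(0)| + (inside sum) = 2.8904 + 0.4055 = 3.2958.
Note: since some zeros are outside |z| ≤ r, the simplified n·log(r) form does NOT apply — only the inside zeros contribute.

I(r) ≈ 3.2958.


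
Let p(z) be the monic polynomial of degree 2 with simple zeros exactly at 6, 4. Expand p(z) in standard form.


The polynomial is p(z) = ∏_{α ∈ S} (z − α), where S = {6, 4}.
Expanding the product yields: p(z) = z^2 -10·z + 24.
The resulting polynomial has degree 2 and real coefficients as required.

p(z) = z^2 -10·z + 24.


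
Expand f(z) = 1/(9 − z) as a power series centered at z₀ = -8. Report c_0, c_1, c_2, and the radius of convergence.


Let w = z − z₀, so z = z₀ + w.
Then 9 − z = 9 − (z₀ + w) = (9 − z₀) − w = 17 − w.
f(z) = 1/(17 − w) = (1/(17)) · 1/(1 − w/(17)) = Σ_{n≥0} w^n / (17)^(n+1).
So c_n = 1/(17)^(n+1):
  c_0 = 1/(17)^1 = 1/17.
  c_1 = 1/(17)^2 = 1/289.
  c_2 = 1/(17)^3 = 1/4913.
The series is valid for |w/d| < 1, i.e. |z − z₀| < |d|.
Radius of convergence: R = |9 − z₀| = |17| = 17 (distance from z₀ to the singularity z = 9).

c_0 = 1/17, c_1 = 1/289, c_2 = 1/4913; R = 17.


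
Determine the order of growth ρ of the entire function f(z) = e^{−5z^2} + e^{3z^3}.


Each summand is entire of order 2 and 3 respectively (as in the single-exponential case). The order of a sum is at most the max of the orders, so ρ ≤ 3. For the lower bound: on |z|=r choose arg z so that 3z^3 is real positive; then |e^{3z^3}| = e^{3r^3} while |e^{-5z^2}| ≤ e^{5r^2} = o(e^{3r^3}). So |f| ≥ e^{3r^3}(1 − o(1)) and ρ ≥ 3. Hence ρ = max(2, 3) = 3.
Therefore ρ = 3.

Order ρ = 3.


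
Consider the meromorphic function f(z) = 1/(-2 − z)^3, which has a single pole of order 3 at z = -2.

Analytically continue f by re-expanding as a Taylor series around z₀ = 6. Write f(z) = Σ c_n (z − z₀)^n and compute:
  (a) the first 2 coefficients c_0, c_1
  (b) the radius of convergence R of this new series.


Let w = z − z₀, so z = z₀ + w.
Then -2 − z = -2 − (z₀ + w) = (-2 − z₀) − w = -8 − w.
f(z) = 1/(-8 − w)^3 = (1/(-8)^3) · (1 − w/(-8))^{−3}.
By the binomial series (1−u)^{−3} = Σ_{n≥0} C(n+2, 2) u^n for |u|<1, with u = w/(-8):
  c_n = C(n+2, 2) / (-8)^(n+3).
  c_0 = 1/(-8)^3 = -1/512.
  c_1 = 3/(-8)^4 = 3/4096.
The series is valid for |w/d| < 1, i.e. |z − z₀| < |d|.
Radius of convergence: R = |-2 − z₀| = |-8| = 8 (distance from z₀ to the singularity z = -2).

c_0 = -1/512, c_1 = 3/4096; R = 8.


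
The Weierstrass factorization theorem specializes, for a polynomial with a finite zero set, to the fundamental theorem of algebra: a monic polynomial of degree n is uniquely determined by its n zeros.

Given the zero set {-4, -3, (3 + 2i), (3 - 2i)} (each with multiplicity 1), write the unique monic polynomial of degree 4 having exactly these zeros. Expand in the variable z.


The polynomial is p(z) = ∏_{α ∈ S} (z − α), where S = {-4, -3, (3 + 2i), (3 - 2i)}.
Expanding the product yields: p(z) = z^4 + z^3 -17·z^2 + 19·z + 156.
Note conjugate pairs combine to real quadratics: (z − (3+2i))(z − (3−2i)) = z² − 6z + 13.
The resulting polynomial has degree 4 and real coefficients as required.

p(z) = z^4 + z^3 -17·z^2 + 19·z + 156.


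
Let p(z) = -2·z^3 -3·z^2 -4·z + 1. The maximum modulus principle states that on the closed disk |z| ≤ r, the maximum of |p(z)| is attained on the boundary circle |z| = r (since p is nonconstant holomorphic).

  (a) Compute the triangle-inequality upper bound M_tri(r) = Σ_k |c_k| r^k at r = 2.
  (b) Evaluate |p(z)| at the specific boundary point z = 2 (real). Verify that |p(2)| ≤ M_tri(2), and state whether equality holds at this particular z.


Coefficients: c_0 = 1, c_1 = -4, c_2 = -3, c_3 = -2. Radius r = 2.
Part (a). Triangle bound: M_tri(r) = Σ_k |c_k| r^k
  = |1|·2^0 + |-4|·2^1 + |-3|·2^2 + |-2|·2^3
  = 1 + 8 + 12 + 16 = 37.
This bounds M(r) := max_{|z|=r} |p(z)| from above; equality holds iff all terms c_k z^k can be made to align in phase at a single z on |z|=r.
Part (b). At z = 2 (real, on the circle |z| = r):
  p(2) = (1)·2^0 + (-4)·2^1 + (-3)·2^2 + (-2)·2^3 = -35.
  |p(2)| = 35.
Check: |p(2)| = 35 ≤ 37 = M_tri(2). ✓ Equality does not hold at z = 2 (the coefficients have mixed signs, so the terms do not all align in phase there).

M_tri(2) = 37; |p(2)| = 35; equality at z=2: no.


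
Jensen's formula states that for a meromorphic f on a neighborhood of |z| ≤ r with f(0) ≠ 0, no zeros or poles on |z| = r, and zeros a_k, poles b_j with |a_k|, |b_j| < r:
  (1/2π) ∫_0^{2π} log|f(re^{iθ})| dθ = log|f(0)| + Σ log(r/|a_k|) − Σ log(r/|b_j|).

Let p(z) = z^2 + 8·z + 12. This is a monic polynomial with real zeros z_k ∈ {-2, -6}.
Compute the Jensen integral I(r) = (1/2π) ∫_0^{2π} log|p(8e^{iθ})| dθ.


Zeros: -6, -2; r = 8.
Inside |z| < r: -6, -2. Outside (|z| ≥ r): ∅.
p(0) = 12, so log|p(0)| = log(12) = 2.4849.
Apply Jensen: I(r) = log|p(0)| + Σ_k log(r/|z_k|), summed over zeros inside |z| < r.
  log(r/|z_k|) for z_k = -2: log(8/2) = 1.3863
  log(r/|z_k|) for z_k = -6: log(8/6) = 0.2877
Sum over inside zeros: 1.6740.
I(r) = log|p(0)| + (inside sum) = 2.4849 + 1.6740 = 4.1589.
Closed form (all zeros inside, monic): I(r) = n·log(r) = 2·log(8) = 4.1589. ✓

I(r) ≈ 4.1589.


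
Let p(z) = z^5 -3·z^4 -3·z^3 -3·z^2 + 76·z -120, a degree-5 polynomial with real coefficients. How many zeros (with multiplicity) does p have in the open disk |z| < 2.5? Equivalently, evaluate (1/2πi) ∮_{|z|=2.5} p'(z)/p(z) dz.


The zeros of p are: (-2 + 2i), (-2 - 2i), (2 + 1i), (2 - 1i), 3.
Their magnitudes are: 2.828, 2.828, 2.236, 2.236, 3.
Zeros with |z| < R = 2.5: (2 + 1i), (2 - 1i).
Count = 2.
By the argument principle, (1/2πi) ∮_{|z|=R} p'(z)/p(z) dz equals exactly this count.

Number of zeros inside |z| < 2.5: 2.


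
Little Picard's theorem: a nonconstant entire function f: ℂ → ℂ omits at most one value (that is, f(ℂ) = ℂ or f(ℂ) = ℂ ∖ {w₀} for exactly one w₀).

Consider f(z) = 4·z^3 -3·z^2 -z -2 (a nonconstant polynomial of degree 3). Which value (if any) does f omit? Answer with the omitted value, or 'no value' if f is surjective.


Little Picard bounds the complement of f(ℂ) to at most one point.
For every w ∈ ℂ, the equation p(z) − w = 0 is a nonconstant polynomial in z and hence has at least one root by the fundamental theorem of algebra. So p is surjective onto ℂ, omitting no value.

Omitted value: no value.


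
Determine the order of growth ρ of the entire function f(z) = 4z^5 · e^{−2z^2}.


M(r) = max_{|z|=r} |4|·|z|^5·|e^{−2z^2}| = 4·r^5 · e^{2r^2} (the factors attain their maxima compatibly on |z|=r). Then log M(r) = log 4 + 5·log r + 2r^2, dominated by the last term, so log log M(r) ~ 2·log r. The polynomial factor 4z^5 contributes only a log r term and does not affect the order. ρ = 2.
Therefore ρ = 2.

Order ρ = 2.


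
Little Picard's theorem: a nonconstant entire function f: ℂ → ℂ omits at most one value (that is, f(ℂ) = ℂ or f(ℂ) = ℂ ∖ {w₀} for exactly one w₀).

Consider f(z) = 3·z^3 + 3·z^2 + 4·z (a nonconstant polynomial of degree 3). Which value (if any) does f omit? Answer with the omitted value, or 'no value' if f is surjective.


Little Picard bounds the complement of f(ℂ) to at most one point.
For every w ∈ ℂ, the equation p(z) − w = 0 is a nonconstant polynomial in z and hence has at least one root by the fundamental theorem of algebra. So p is surjective onto ℂ, omitting no value.

Omitted value: no value.


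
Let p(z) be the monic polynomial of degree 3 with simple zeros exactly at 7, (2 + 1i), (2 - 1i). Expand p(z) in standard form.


The polynomial is p(z) = ∏_{α ∈ S} (z − α), where S = {7, (2 + 1i), (2 - 1i)}.
Expanding the product yields: p(z) = z^3 -11·z^2 + 33·z -35.
Note conjugate pairs combine to real quadratics: (z − (2+1i))(z − (2−1i)) = z² − 4z + 5.
The resulting polynomial has degree 3 and real coefficients as required.

p(z) = z^3 -11·z^2 + 33·z -35.


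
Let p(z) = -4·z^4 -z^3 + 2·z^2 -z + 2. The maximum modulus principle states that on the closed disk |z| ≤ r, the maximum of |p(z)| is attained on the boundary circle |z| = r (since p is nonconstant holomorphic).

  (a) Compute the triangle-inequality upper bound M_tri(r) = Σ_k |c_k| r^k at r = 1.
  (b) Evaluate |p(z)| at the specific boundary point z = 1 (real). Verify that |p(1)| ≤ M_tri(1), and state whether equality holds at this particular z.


Coefficients: c_0 = 2, c_1 = -1, c_2 = 2, c_3 = -1, c_4 = -4. Radius r = 1.
Part (a). Triangle bound: M_tri(r) = Σ_k |c_k| r^k
  = |2|·1^0 + |-1|·1^1 + |2|·1^2 + |-1|·1^3 + |-4|·1^4
  = 2 + 1 + 2 + 1 + 4 = 10.
This bounds M(r) := max_{|z|=r} |p(z)| from above; equality holds iff all terms c_k z^k can be made to align in phase at a single z on |z|=r.
Part (b). At z = 1 (real, on the circle |z| = r):
  p(1) = (2)·1^0 + (-1)·1^1 + (2)·1^2 + (-1)·1^3 + (-4)·1^4 = -2.
  |p(1)| = 2.
Check: |p(1)| = 2 ≤ 10 = M_tri(1). ✓ Equality does not hold at z = 1 (the coefficients have mixed signs, so the terms do not all align in phase there).

M_tri(1) = 10; |p(1)| = 2; equality at z=1: no.


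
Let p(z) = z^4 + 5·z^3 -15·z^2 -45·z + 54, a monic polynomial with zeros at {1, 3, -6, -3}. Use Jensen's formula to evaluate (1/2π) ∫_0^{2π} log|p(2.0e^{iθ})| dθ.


Zeros: -6, -3, 1, 3; r = 2.0.
Inside |z| < r: 1. Outside (|z| ≥ r): -6, -3, 3.
p(0) = 54, so log|p(0)| = log(54) = 3.9890.
Apply Jensen: I(r) = log|p(0)| + Σ_k log(r/|z_k|), summed over zeros inside |z| < r.
  log(r/|z_k|) for z_k = 1: log(2.0/1) = 0.6931
  Outside zeros (-6, -3, 3) contribute nothing to the Jensen sum.
Sum over inside zeros: 0.6931.
I(r) = log|p(0)| + (inside sum) = 3.9890 + 0.6931 = 4.6821.
Note: since some zeros are outside |z| ≤ r, the simplified n·log(r) form does NOT apply — only the inside zeros contribute.

I(r) ≈ 4.6821.


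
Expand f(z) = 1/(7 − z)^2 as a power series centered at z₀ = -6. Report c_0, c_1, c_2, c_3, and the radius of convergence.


Let w = z − z₀, so z = z₀ + w.
Then 7 − z = 7 − (z₀ + w) = (7 − z₀) − w = 13 − w.
f(z) = 1/(13 − w)^2 = (1/(13)^2) · (1 − w/(13))^{−2}.
By the binomial series (1−u)^{−2} = Σ_{n≥0} C(n+1, 1) u^n for |u|<1, with u = w/(13):
  c_n = C(n+1, 1) / (13)^(n+2).
  c_0 = 1/(13)^2 = 1/169.
  c_1 = 2/(13)^3 = 2/2197.
  c_2 = 3/(13)^4 = 3/28561.
  c_3 = 4/(13)^5 = 4/371293.
The series is valid for |w/d| < 1, i.e. |z − z₀| < |d|.
Radius of convergence: R = |7 − z₀| = |13| = 13 (distance from z₀ to the singularity z = 7).

c_0 = 1/169, c_1 = 2/2197, c_2 = 3/28561, c_3 = 4/371293; R = 13.


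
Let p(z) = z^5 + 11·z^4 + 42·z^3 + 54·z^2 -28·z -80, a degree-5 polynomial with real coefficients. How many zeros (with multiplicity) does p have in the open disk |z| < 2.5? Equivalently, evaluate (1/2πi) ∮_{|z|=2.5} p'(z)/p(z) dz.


The zeros of p are: (-3 + 1i), (-3 - 1i), -2, -4, 1.
Their magnitudes are: 3.162, 3.162, 2, 4, 1.
Zeros with |z| < R = 2.5: -2, 1.
Count = 2.
By the argument principle, (1/2πi) ∮_{|z|=R} p'(z)/p(z) dz equals exactly this count.

Number of zeros inside |z| < 2.5: 2.


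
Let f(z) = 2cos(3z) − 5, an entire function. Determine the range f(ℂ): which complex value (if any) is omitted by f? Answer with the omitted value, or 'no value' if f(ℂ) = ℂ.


Little Picard bounds the complement of f(ℂ) to at most one point.
cos is entire and surjective onto ℂ: for every w ∈ ℂ, cos(ζ) = w has a solution ζ ∈ ℂ (e.g., via the complex inverse arccos). With ζ = 3z this gives z = ζ/(3). Then 2·cos(3z) takes every value in 2·ℂ = ℂ, and adding -5 is a bijection of ℂ. So f is surjective and omits no value. (Note: only on the real line is cos bounded by [−1, 1].)

Omitted value: no value.


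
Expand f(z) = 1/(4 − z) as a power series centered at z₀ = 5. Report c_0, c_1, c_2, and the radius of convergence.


Let w = z − z₀, so z = z₀ + w.
Then 4 − z = 4 − (z₀ + w) = (4 − z₀) − w = -1 − w.
f(z) = 1/(-1 − w) = (1/(-1)) · 1/(1 − w/(-1)) = Σ_{n≥0} w^n / (-1)^(n+1).
So c_n = 1/(-1)^(n+1):
  c_0 = 1/(-1)^1 = -1.
  c_1 = 1/(-1)^2 = 1.
  c_2 = 1/(-1)^3 = -1.
The series is valid for |w/d| < 1, i.e. |z − z₀| < |d|.
Radius of convergence: R = |4 − z₀| = |-1| = 1 (distance from z₀ to the singularity z = 4).

c_0 = -1, c_1 = 1, c_2 = -1; R = 1.


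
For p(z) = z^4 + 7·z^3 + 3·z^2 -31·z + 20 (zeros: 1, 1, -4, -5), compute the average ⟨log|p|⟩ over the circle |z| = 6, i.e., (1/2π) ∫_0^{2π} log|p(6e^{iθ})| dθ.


Zeros: -5, -4, 1, 1; r = 6.
Inside |z| < r: -5, -4, 1, 1. Outside (|z| ≥ r): ∅.
p(0) = 20, so log|p(0)| = log(20) = 2.9957.
Apply Jensen: I(r) = log|p(0)| + Σ_k log(r/|z_k|), summed over zeros inside |z| < r.
  log(r/|z_k|) for z_k = 1: log(6/1) = 1.7918
  log(r/|z_k|) for z_k = 1: log(6/1) = 1.7918
  log(r/|z_k|) for z_k = -4: log(6/4) = 0.4055
  log(r/|z_k|) for z_k = -5: log(6/5) = 0.1823
Sum over inside zeros: 4.1713.
I(r) = log|p(0)| + (inside sum) = 2.9957 + 4.1713 = 7.1670.
Closed form (all zeros inside, monic): I(r) = n·log(r) = 4·log(6) = 7.1670. ✓

I(r) ≈ 7.1670.


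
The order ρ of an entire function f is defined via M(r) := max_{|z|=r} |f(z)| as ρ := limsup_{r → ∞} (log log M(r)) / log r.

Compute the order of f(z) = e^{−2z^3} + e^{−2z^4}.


Each summand is entire of order 3 and 4 respectively (as in the single-exponential case). The order of a sum is at most the max of the orders, so ρ ≤ 4. For the lower bound: on |z|=r choose arg z so that -2z^4 is real positive; then |e^{-2z^4}| = e^{2r^4} while |e^{-2z^3}| ≤ e^{2r^3} = o(e^{2r^4}). So |f| ≥ e^{2r^4}(1 − o(1)) and ρ ≥ 4. Hence ρ = max(3, 4) = 4.
Therefore ρ = 4.

Order ρ = 4.


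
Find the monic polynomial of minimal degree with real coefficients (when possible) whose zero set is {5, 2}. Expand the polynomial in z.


The polynomial is p(z) = ∏_{α ∈ S} (z − α), where S = {5, 2}.
Expanding the product yields: p(z) = z^2 -7·z + 10.
The resulting polynomial has degree 2 and real coefficients as required.

p(z) = z^2 -7·z + 10.


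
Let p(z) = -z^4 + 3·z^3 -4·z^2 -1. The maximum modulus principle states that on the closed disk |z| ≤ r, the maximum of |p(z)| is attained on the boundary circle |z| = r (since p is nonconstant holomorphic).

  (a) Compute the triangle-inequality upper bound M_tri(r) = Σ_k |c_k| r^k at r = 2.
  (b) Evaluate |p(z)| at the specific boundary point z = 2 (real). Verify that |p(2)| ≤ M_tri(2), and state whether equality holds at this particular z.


Coefficients: c_0 = -1, c_1 = 0, c_2 = -4, c_3 = 3, c_4 = -1. Radius r = 2.
Part (a). Triangle bound: M_tri(r) = Σ_k |c_k| r^k
  = |-1|·2^0 + |0|·2^1 + |-4|·2^2 + |3|·2^3 + |-1|·2^4
  = 1 + 0 + 16 + 24 + 16 = 57.
This bounds M(r) := max_{|z|=r} |p(z)| from above; equality holds iff all terms c_k z^k can be made to align in phase at a single z on |z|=r.
Part (b). At z = 2 (real, on the circle |z| = r):
  p(2) = (-1)·2^0 + (0)·2^1 + (-4)·2^2 + (3)·2^3 + (-1)·2^4 = -9.
  |p(2)| = 9.
Check: |p(2)| = 9 ≤ 57 = M_tri(2). ✓ Equality does not hold at z = 2 (the coefficients have mixed signs, so the terms do not all align in phase there).

M_tri(2) = 57; |p(2)| = 9; equality at z=2: no.


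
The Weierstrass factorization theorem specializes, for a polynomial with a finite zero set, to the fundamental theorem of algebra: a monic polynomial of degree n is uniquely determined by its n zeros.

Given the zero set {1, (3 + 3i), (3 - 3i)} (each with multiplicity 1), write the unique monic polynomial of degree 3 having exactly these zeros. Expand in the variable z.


The polynomial is p(z) = ∏_{α ∈ S} (z − α), where S = {1, (3 + 3i), (3 - 3i)}.
Expanding the product yields: p(z) = z^3 -7·z^2 + 24·z -18.
Note conjugate pairs combine to real quadratics: (z − (3+3i))(z − (3−3i)) = z² − 6z + 18.
The resulting polynomial has degree 3 and real coefficients as required.

p(z) = z^3 -7·z^2 + 24·z -18.


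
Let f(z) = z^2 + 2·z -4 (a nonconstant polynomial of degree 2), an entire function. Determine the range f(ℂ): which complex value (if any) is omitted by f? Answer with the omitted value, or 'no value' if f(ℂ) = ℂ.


Little Picard bounds the complement of f(ℂ) to at most one point.
For every w ∈ ℂ, the equation p(z) − w = 0 is a nonconstant polynomial in z and hence has at least one root by the fundamental theorem of algebra. So p is surjective onto ℂ, omitting no value.

Omitted value: no value.


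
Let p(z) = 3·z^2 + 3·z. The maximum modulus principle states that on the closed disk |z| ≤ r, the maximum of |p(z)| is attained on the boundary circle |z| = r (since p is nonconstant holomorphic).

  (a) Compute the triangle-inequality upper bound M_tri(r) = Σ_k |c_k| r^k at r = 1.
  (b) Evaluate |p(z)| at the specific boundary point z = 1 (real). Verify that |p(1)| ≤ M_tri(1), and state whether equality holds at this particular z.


Coefficients: c_0 = 0, c_1 = 3, c_2 = 3. Radius r = 1.
Part (a). Triangle bound: M_tri(r) = Σ_k |c_k| r^k
  = |0|·1^0 + |3|·1^1 + |3|·1^2
  = 0 + 3 + 3 = 6.
This bounds M(r) := max_{|z|=r} |p(z)| from above; equality holds iff all terms c_k z^k can be made to align in phase at a single z on |z|=r.
Part (b). At z = 1 (real, on the circle |z| = r):
  p(1) = (0)·1^0 + (3)·1^1 + (3)·1^2 = 6.
  |p(1)| = 6.
Since all nonzero coefficients share the same sign, |p(1)| = 6 = M_tri(1); the triangle bound is attained at z = 1, so in fact M(r) = 6.

M_tri(1) = 6; |p(1)| = 6; equality at z=1: yes.


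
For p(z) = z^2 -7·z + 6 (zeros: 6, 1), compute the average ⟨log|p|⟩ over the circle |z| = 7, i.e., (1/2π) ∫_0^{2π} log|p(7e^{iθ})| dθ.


Zeros: 1, 6; r = 7.
Inside |z| < r: 1, 6. Outside (|z| ≥ r): ∅.
p(0) = 6, so log|p(0)| = log(6) = 1.7918.
Apply Jensen: I(r) = log|p(0)| + Σ_k log(r/|z_k|), summed over zeros inside |z| < r.
  log(r/|z_k|) for z_k = 6: log(7/6) = 0.1542
  log(r/|z_k|) for z_k = 1: log(7/1) = 1.9459
Sum over inside zeros: 2.1001.
I(r) = log|p(0)| + (inside sum) = 1.7918 + 2.1001 = 3.8918.
Closed form (all zeros inside, monic): I(r) = n·log(r) = 2·log(7) = 3.8918. ✓

I(r) ≈ 3.8918.


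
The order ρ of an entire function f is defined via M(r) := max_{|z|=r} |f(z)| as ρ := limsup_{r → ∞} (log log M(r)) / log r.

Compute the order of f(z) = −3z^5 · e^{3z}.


M(r) = max_{|z|=r} |-3|·|z|^5·|e^{3z}| = 3·r^5 · e^{3r^1} (the factors attain their maxima compatibly on |z|=r). Then log M(r) = log 3 + 5·log r + 3r^1, dominated by the last term, so log log M(r) ~ 1·log r. The polynomial factor -3z^5 contributes only a log r term and does not affect the order. ρ = 1.
Therefore ρ = 1.

Order ρ = 1.


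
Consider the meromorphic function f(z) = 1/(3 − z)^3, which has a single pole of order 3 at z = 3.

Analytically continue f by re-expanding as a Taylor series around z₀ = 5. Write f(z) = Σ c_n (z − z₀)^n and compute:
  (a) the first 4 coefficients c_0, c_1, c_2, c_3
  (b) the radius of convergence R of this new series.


Let w = z − z₀, so z = z₀ + w.
Then 3 − z = 3 − (z₀ + w) = (3 − z₀) − w = -2 − w.
f(z) = 1/(-2 − w)^3 = (1/(-2)^3) · (1 − w/(-2))^{−3}.
By the binomial series (1−u)^{−3} = Σ_{n≥0} C(n+2, 2) u^n for |u|<1, with u = w/(-2):
  c_n = C(n+2, 2) / (-2)^(n+3).
  c_0 = 1/(-2)^3 = -1/8.
  c_1 = 3/(-2)^4 = 3/16.
  c_2 = 6/(-2)^5 = -3/16.
  c_3 = 10/(-2)^6 = 5/32.
The series is valid for |w/d| < 1, i.e. |z − z₀| < |d|.
Radius of convergence: R = |3 − z₀| = |-2| = 2 (distance from z₀ to the singularity z = 3).

c_0 = -1/8, c_1 = 3/16, c_2 = -3/16, c_3 = 5/32; R = 2.


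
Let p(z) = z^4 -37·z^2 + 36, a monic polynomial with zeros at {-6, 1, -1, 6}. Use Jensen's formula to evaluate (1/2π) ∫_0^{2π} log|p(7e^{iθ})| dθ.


Zeros: -6, -1, 1, 6; r = 7.
Inside |z| < r: -6, -1, 1, 6. Outside (|z| ≥ r): ∅.
p(0) = 36, so log|p(0)| = log(36) = 3.5835.
Apply Jensen: I(r) = log|p(0)| + Σ_k log(r/|z_k|), summed over zeros inside |z| < r.
  log(r/|z_k|) for z_k = -6: log(7/6) = 0.1542
  log(r/|z_k|) for z_k = 1: log(7/1) = 1.9459
  log(r/|z_k|) for z_k = -1: log(7/1) = 1.9459
  log(r/|z_k|) for z_k = 6: log(7/6) = 0.1542
Sum over inside zeros: 4.2001.
I(r) = log|p(0)| + (inside sum) = 3.5835 + 4.2001 = 7.7836.
Closed form (all zeros inside, monic): I(r) = n·log(r) = 4·log(7) = 7.7836. ✓

I(r) ≈ 7.7836.


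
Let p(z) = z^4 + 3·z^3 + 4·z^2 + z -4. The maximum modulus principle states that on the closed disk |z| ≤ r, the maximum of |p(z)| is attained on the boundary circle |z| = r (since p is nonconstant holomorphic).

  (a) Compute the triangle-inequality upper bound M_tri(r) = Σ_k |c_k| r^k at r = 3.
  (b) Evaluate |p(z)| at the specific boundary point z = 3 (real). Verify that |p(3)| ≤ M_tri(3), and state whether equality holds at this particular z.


Coefficients: c_0 = -4, c_1 = 1, c_2 = 4, c_3 = 3, c_4 = 1. Radius r = 3.
Part (a). Triangle bound: M_tri(r) = Σ_k |c_k| r^k
  = |-4|·3^0 + |1|·3^1 + |4|·3^2 + |3|·3^3 + |1|·3^4
  = 4 + 3 + 36 + 81 + 81 = 205.
This bounds M(r) := max_{|z|=r} |p(z)| from above; equality holds iff all terms c_k z^k can be made to align in phase at a single z on |z|=r.
Part (b). At z = 3 (real, on the circle |z| = r):
  p(3) = (-4)·3^0 + (1)·3^1 + (4)·3^2 + (3)·3^3 + (1)·3^4 = 197.
  |p(3)| = 197.
Check: |p(3)| = 197 ≤ 205 = M_tri(3). ✓ Equality does not hold at z = 3 (the coefficients have mixed signs, so the terms do not all align in phase there).

M_tri(3) = 205; |p(3)| = 197; equality at z=3: no.


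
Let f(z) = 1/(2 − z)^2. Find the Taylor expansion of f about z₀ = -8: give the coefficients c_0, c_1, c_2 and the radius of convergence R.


Let w = z − z₀, so z = z₀ + w.
Then 2 − z = 2 − (z₀ + w) = (2 − z₀) − w = 10 − w.
f(z) = 1/(10 − w)^2 = (1/(10)^2) · (1 − w/(10))^{−2}.
By the binomial series (1−u)^{−2} = Σ_{n≥0} C(n+1, 1) u^n for |u|<1, with u = w/(10):
  c_n = C(n+1, 1) / (10)^(n+2).
  c_0 = 1/(10)^2 = 1/100.
  c_1 = 2/(10)^3 = 1/500.
  c_2 = 3/(10)^4 = 3/10000.
The series is valid for |w/d| < 1, i.e. |z − z₀| < |d|.
Radius of convergence: R = |2 − z₀| = |10| = 10 (distance from z₀ to the singularity z = 2).

c_0 = 1/100, c_1 = 1/500, c_2 = 3/10000; R = 10.


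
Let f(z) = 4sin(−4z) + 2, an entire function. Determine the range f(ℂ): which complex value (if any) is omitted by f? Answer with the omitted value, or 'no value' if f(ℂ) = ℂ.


Little Picard bounds the complement of f(ℂ) to at most one point.
sin is entire and surjective onto ℂ: for every w ∈ ℂ, sin(ζ) = w has a solution ζ ∈ ℂ (e.g., via the complex inverse arcsin). With ζ = −4z this gives z = ζ/(-4). Then 4·sin(−4z) takes every value in 4·ℂ = ℂ, and adding 2 is a bijection of ℂ. So f is surjective and omits no value. (Note: only on the real line is sin bounded by [−1, 1].)

Omitted value: no value.


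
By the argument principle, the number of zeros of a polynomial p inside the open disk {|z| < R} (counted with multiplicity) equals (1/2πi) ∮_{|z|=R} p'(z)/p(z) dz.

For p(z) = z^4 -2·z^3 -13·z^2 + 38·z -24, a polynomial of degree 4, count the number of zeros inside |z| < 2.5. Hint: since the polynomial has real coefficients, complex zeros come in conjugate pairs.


The zeros of p are: -4, 2, 1, 3.
Their magnitudes are: 4, 2, 1, 3.
Zeros with |z| < R = 2.5: 2, 1.
Count = 2.
By the argument principle, (1/2πi) ∮_{|z|=R} p'(z)/p(z) dz equals exactly this count.

Number of zeros inside |z| < 2.5: 2.


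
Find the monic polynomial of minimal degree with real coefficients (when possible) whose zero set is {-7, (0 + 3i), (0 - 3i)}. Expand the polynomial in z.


The polynomial is p(z) = ∏_{α ∈ S} (z − α), where S = {-7, (0 + 3i), (0 - 3i)}.
Expanding the product yields: p(z) = z^3 + 7·z^2 + 9·z + 63.
Note conjugate pairs combine to real quadratics: (z − (0+3i))(z − (0−3i)) = z² + 9.
The resulting polynomial has degree 3 and real coefficients as required.

p(z) = z^3 + 7·z^2 + 9·z + 63.


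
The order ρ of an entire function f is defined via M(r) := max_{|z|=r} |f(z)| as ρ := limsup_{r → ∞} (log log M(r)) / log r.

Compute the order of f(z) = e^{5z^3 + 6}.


|e^{5z^3 + 6}| = e^{Re(5·z^3) + 6} ≤ e^{5|z|^3 + 6} = e^{5r^3 + 6} on |z| = r, so ρ ≤ 3. Choosing z on |z|=r so that 5·z^3 is real positive (always possible by picking arg z appropriately) gives |f(z)| = e^{5r^3 + 6}, matching the bound. The additive constant 6 does not affect log log M(r) ~ 3·log r. Hence ρ = 3.
Therefore ρ = 3.

Order ρ = 3.


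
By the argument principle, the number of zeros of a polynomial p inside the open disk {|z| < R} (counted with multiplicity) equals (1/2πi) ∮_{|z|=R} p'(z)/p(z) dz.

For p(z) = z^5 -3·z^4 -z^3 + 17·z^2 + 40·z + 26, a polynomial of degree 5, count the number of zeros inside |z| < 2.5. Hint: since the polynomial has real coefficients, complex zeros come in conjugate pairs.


The zeros of p are: (-1 + 1i), (-1 - 1i), -1, (3 + 2i), (3 - 2i).
Their magnitudes are: 1.414, 1.414, 1, 3.606, 3.606.
Zeros with |z| < R = 2.5: (-1 + 1i), (-1 - 1i), -1.
Count = 3.
By the argument principle, (1/2πi) ∮_{|z|=R} p'(z)/p(z) dz equals exactly this count.

Number of zeros inside |z| < 2.5: 3.


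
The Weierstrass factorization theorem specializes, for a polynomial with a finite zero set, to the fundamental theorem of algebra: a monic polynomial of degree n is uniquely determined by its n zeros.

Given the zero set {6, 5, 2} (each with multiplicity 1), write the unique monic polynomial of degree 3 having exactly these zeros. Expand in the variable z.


The polynomial is p(z) = ∏_{α ∈ S} (z − α), where S = {6, 5, 2}.
Expanding the product yields: p(z) = z^3 -13·z^2 + 52·z -60.
The resulting polynomial has degree 3 and real coefficients as required.

p(z) = z^3 -13·z^2 + 52·z -60.


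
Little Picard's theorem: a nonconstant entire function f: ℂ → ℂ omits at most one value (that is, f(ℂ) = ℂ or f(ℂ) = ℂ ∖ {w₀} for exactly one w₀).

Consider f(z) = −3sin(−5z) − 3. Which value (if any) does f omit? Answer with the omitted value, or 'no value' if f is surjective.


Little Picard bounds the complement of f(ℂ) to at most one point.
sin is entire and surjective onto ℂ: for every w ∈ ℂ, sin(ζ) = w has a solution ζ ∈ ℂ (e.g., via the complex inverse arcsin). With ζ = −5z this gives z = ζ/(-5). Then -3·sin(−5z) takes every value in -3·ℂ = ℂ, and adding -3 is a bijection of ℂ. So f is surjective and omits no value. (Note: only on the real line is sin bounded by [−1, 1].)

Omitted value: no value.


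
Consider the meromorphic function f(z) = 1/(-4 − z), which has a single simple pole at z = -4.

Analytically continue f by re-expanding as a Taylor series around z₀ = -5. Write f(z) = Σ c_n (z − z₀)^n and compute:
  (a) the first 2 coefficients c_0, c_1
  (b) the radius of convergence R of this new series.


Let w = z − z₀, so z = z₀ + w.
Then -4 − z = -4 − (z₀ + w) = (-4 − z₀) − w = 1 − w.
f(z) = 1/(1 − w) = (1/(1)) · 1/(1 − w/(1)) = Σ_{n≥0} w^n / (1)^(n+1).
So c_n = 1/(1)^(n+1):
  c_0 = 1/(1)^1 = 1.
  c_1 = 1/(1)^2 = 1.
The series is valid for |w/d| < 1, i.e. |z − z₀| < |d|.
Radius of convergence: R = |-4 − z₀| = |1| = 1 (distance from z₀ to the singularity z = -4).

c_0 = 1, c_1 = 1; R = 1.


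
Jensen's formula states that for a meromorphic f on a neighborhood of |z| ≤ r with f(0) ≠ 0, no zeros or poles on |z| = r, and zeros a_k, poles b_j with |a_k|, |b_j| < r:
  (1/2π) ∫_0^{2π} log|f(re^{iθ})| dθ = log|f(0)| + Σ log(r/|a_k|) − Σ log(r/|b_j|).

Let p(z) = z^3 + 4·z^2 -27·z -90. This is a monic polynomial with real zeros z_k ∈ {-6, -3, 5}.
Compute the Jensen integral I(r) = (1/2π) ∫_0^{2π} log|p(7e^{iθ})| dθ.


Zeros: -6, -3, 5; r = 7.
Inside |z| < r: -6, -3, 5. Outside (|z| ≥ r): ∅.
p(0) = -90, so log|p(0)| = log(90) = 4.4998.
Apply Jensen: I(r) = log|p(0)| + Σ_k log(r/|z_k|), summed over zeros inside |z| < r.
  log(r/|z_k|) for z_k = -6: log(7/6) = 0.1542
  log(r/|z_k|) for z_k = -3: log(7/3) = 0.8473
  log(r/|z_k|) for z_k = 5: log(7/5) = 0.3365
Sum over inside zeros: 1.3379.
I(r) = log|p(0)| + (inside sum) = 4.4998 + 1.3379 = 5.8377.
Closed form (all zeros inside, monic): I(r) = n·log(r) = 3·log(7) = 5.8377. ✓

I(r) ≈ 5.8377.


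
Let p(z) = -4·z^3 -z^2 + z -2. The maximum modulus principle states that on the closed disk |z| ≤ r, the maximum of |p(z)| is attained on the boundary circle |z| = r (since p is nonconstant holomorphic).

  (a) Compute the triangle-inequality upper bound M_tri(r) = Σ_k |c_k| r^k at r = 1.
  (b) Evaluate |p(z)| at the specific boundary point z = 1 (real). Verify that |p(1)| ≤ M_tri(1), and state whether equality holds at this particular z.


Coefficients: c_0 = -2, c_1 = 1, c_2 = -1, c_3 = -4. Radius r = 1.
Part (a). Triangle bound: M_tri(r) = Σ_k |c_k| r^k
  = |-2|·1^0 + |1|·1^1 + |-1|·1^2 + |-4|·1^3
  = 2 + 1 + 1 + 4 = 8.
This bounds M(r) := max_{|z|=r} |p(z)| from above; equality holds iff all terms c_k z^k can be made to align in phase at a single z on |z|=r.
Part (b). At z = 1 (real, on the circle |z| = r):
  p(1) = (-2)·1^0 + (1)·1^1 + (-1)·1^2 + (-4)·1^3 = -6.
  |p(1)| = 6.
Check: |p(1)| = 6 ≤ 8 = M_tri(1). ✓ Equality does not hold at z = 1 (the coefficients have mixed signs, so the terms do not all align in phase there).

M_tri(1) = 8; |p(1)| = 6; equality at z=1: no.


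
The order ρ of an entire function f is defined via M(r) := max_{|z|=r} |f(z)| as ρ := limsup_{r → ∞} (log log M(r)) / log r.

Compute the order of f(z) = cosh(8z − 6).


cosh(w) is a linear combination of e^{iw} and e^{−iw} (or e^w, e^{−w} in the hyperbolic case), so |cosh(w)| ≤ e^{|w|}. With w = 8z − 6, |w| ≤ 8|z| + 6 = 8r + 6 on |z| = r, giving M(r) ≤ e^{8r + 6}, so ρ ≤ 1. On a suitable ray (z = it for sin/cos; z = t for sinh/cosh, t real → ∞), |cosh(8z − 6)| grows like e^{8|t|}/2, so ρ ≥ 1. Hence ρ = 1.
Therefore ρ = 1.

Order ρ = 1.


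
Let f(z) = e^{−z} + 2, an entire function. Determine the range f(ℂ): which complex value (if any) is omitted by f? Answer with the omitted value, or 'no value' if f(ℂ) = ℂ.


Little Picard bounds the complement of f(ℂ) to at most one point.
e^{−z} is never zero on ℂ, so 1·e^{−z} takes every value in ℂ ∖ {0}. Adding 2 shifts the range to ℂ ∖ {2}. Thus f omits exactly the value 2.

Omitted value: 2.


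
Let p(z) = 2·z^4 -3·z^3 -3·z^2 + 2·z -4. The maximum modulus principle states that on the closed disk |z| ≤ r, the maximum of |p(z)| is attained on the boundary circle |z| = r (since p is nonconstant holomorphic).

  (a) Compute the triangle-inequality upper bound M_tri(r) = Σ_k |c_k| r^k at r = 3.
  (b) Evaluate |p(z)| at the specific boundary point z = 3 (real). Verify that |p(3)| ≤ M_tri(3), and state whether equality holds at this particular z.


Coefficients: c_0 = -4, c_1 = 2, c_2 = -3, c_3 = -3, c_4 = 2. Radius r = 3.
Part (a). Triangle bound: M_tri(r) = Σ_k |c_k| r^k
  = |-4|·3^0 + |2|·3^1 + |-3|·3^2 + |-3|·3^3 + |2|·3^4
  = 4 + 6 + 27 + 81 + 162 = 280.
This bounds M(r) := max_{|z|=r} |p(z)| from above; equality holds iff all terms c_k z^k can be made to align in phase at a single z on |z|=r.
Part (b). At z = 3 (real, on the circle |z| = r):
  p(3) = (-4)·3^0 + (2)·3^1 + (-3)·3^2 + (-3)·3^3 + (2)·3^4 = 56.
  |p(3)| = 56.
Check: |p(3)| = 56 ≤ 280 = M_tri(3). ✓ Equality does not hold at z = 3 (the coefficients have mixed signs, so the terms do not all align in phase there).

M_tri(3) = 280; |p(3)| = 56; equality at z=3: no.


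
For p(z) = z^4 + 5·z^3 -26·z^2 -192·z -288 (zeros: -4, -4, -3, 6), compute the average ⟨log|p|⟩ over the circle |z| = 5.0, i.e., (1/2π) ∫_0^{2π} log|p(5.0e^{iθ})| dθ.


Zeros: -4, -4, -3, 6; r = 5.0.
Inside |z| < r: -4, -4, -3. Outside (|z| ≥ r): 6.
p(0) = -288, so log|p(0)| = log(288) = 5.6630.
Apply Jensen: I(r) = log|p(0)| + Σ_k log(r/|z_k|), summed over zeros inside |z| < r.
  log(r/|z_k|) for z_k = -4: log(5.0/4) = 0.2231
  log(r/|z_k|) for z_k = -4: log(5.0/4) = 0.2231
  log(r/|z_k|) for z_k = -3: log(5.0/3) = 0.5108
  Outside zeros (6) contribute nothing to the Jensen sum.
Sum over inside zeros: 0.9571.
I(r) = log|p(0)| + (inside sum) = 5.6630 + 0.9571 = 6.6201.
Note: since some zeros are outside |z| ≤ r, the simplified n·log(r) form does NOT apply — only the inside zeros contribute.

I(r) ≈ 6.6201.


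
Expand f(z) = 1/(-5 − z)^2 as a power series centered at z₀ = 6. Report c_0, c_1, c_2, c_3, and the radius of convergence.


Let w = z − z₀, so z = z₀ + w.
Then -5 − z = -5 − (z₀ + w) = (-5 − z₀) − w = -11 − w.
f(z) = 1/(-11 − w)^2 = (1/(-11)^2) · (1 − w/(-11))^{−2}.
By the binomial series (1−u)^{−2} = Σ_{n≥0} C(n+1, 1) u^n for |u|<1, with u = w/(-11):
  c_n = C(n+1, 1) / (-11)^(n+2).
  c_0 = 1/(-11)^2 = 1/121.
  c_1 = 2/(-11)^3 = -2/1331.
  c_2 = 3/(-11)^4 = 3/14641.
  c_3 = 4/(-11)^5 = -4/161051.
The series is valid for |w/d| < 1, i.e. |z − z₀| < |d|.
Radius of convergence: R = |-5 − z₀| = |-11| = 11 (distance from z₀ to the singularity z = -5).

c_0 = 1/121, c_1 = -2/1331, c_2 = 3/14641, c_3 = -4/161051; R = 11.


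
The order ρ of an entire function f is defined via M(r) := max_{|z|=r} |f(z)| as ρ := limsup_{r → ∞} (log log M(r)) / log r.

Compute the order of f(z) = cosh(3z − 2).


cosh(w) is a linear combination of e^{iw} and e^{−iw} (or e^w, e^{−w} in the hyperbolic case), so |cosh(w)| ≤ e^{|w|}. With w = 3z − 2, |w| ≤ 3|z| + 2 = 3r + 2 on |z| = r, giving M(r) ≤ e^{3r + 2}, so ρ ≤ 1. On a suitable ray (z = it for sin/cos; z = t for sinh/cosh, t real → ∞), |cosh(3z − 2)| grows like e^{3|t|}/2, so ρ ≥ 1. Hence ρ = 1.
Therefore ρ = 1.

Order ρ = 1.


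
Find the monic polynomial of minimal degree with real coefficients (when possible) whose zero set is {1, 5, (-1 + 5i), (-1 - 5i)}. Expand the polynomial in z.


The polynomial is p(z) = ∏_{α ∈ S} (z − α), where S = {1, 5, (-1 + 5i), (-1 - 5i)}.
Expanding the product yields: p(z) = z^4 -4·z^3 + 19·z^2 -146·z + 130.
Note conjugate pairs combine to real quadratics: (z − (-1+5i))(z − (-1−5i)) = z² + 2z + 26.
The resulting polynomial has degree 4 and real coefficients as required.

p(z) = z^4 -4·z^3 + 19·z^2 -146·z + 130.


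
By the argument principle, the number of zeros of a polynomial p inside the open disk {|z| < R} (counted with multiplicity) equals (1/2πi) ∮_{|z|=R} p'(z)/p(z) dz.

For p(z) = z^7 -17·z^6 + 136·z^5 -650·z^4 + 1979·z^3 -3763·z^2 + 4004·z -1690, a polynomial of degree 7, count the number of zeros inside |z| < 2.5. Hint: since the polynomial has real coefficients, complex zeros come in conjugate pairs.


The zeros of p are: (3 + 2i), (3 - 2i), (3 + 1i), (3 - 1i), 1, (2 + 3i), (2 - 3i).
Their magnitudes are: 3.606, 3.606, 3.162, 3.162, 1, 3.606, 3.606.
Zeros with |z| < R = 2.5: 1.
Count = 1.
By the argument principle, (1/2πi) ∮_{|z|=R} p'(z)/p(z) dz equals exactly this count.

Number of zeros inside |z| < 2.5: 1.


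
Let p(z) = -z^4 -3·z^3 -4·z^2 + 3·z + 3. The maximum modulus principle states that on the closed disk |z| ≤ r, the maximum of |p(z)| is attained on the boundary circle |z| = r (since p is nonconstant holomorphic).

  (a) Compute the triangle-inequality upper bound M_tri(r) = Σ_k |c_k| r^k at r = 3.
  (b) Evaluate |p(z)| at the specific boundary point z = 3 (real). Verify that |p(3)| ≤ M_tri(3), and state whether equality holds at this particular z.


Coefficients: c_0 = 3, c_1 = 3, c_2 = -4, c_3 = -3, c_4 = -1. Radius r = 3.
Part (a). Triangle bound: M_tri(r) = Σ_k |c_k| r^k
  = |3|·3^0 + |3|·3^1 + |-4|·3^2 + |-3|·3^3 + |-1|·3^4
  = 3 + 9 + 36 + 81 + 81 = 210.
This bounds M(r) := max_{|z|=r} |p(z)| from above; equality holds iff all terms c_k z^k can be made to align in phase at a single z on |z|=r.
Part (b). At z = 3 (real, on the circle |z| = r):
  p(3) = (3)·3^0 + (3)·3^1 + (-4)·3^2 + (-3)·3^3 + (-1)·3^4 = -186.
  |p(3)| = 186.
Check: |p(3)| = 186 ≤ 210 = M_tri(3). ✓ Equality does not hold at z = 3 (the coefficients have mixed signs, so the terms do not all align in phase there).

M_tri(3) = 210; |p(3)| = 186; equality at z=3: no.


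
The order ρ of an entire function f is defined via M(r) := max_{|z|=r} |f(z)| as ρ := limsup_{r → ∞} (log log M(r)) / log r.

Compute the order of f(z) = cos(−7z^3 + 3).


Write cos(w) = (e^{iw} ± e^{−iw})/(2 or 2i), so |cos(w)| ≤ e^{|w|}. With w = −7z^3 + 3, |w| ≤ 7r^3 + 3 on |z|=r, giving M(r) ≤ e^{7r^3 + 3} and ρ ≤ 3. For the lower bound, choose z on |z|=r with -7z^3 purely imaginary of modulus 7r^3; then |cos(−7z^3 + 3)| grows like e^{7r^3}/2, so ρ ≥ 3. Hence ρ = 3.
Therefore ρ = 3.

Order ρ = 3.


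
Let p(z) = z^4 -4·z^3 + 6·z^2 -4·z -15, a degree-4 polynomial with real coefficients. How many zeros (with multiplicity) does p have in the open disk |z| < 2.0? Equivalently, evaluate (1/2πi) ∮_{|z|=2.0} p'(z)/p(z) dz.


The zeros of p are: (1 + 2i), (1 - 2i), -1, 3.
Their magnitudes are: 2.236, 2.236, 1, 3.
Zeros with |z| < R = 2.0: -1.
Count = 1.
By the argument principle, (1/2πi) ∮_{|z|=R} p'(z)/p(z) dz equals exactly this count.

Number of zeros inside |z| < 2.0: 1.


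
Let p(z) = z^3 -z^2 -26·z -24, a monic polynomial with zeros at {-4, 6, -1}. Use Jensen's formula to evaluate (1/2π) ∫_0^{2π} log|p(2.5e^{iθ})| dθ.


Zeros: -4, -1, 6; r = 2.5.
Inside |z| < r: -1. Outside (|z| ≥ r): -4, 6.
p(0) = -24, so log|p(0)| = log(24) = 3.1781.
Apply Jensen: I(r) = log|p(0)| + Σ_k log(r/|z_k|), summed over zeros inside |z| < r.
  log(r/|z_k|) for z_k = -1: log(2.5/1) = 0.9163
  Outside zeros (-4, 6) contribute nothing to the Jensen sum.
Sum over inside zeros: 0.9163.
I(r) = log|p(0)| + (inside sum) = 3.1781 + 0.9163 = 4.0943.
Note: since some zeros are outside |z| ≤ r, the simplified n·log(r) form does NOT apply — only the inside zeros contribute.

I(r) ≈ 4.0943.


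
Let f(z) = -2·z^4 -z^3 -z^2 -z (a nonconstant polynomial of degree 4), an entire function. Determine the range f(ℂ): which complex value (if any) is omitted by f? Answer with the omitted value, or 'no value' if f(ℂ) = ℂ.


Little Picard bounds the complement of f(ℂ) to at most one point.
For every w ∈ ℂ, the equation p(z) − w = 0 is a nonconstant polynomial in z and hence has at least one root by the fundamental theorem of algebra. So p is surjective onto ℂ, omitting no value.

Omitted value: no value.


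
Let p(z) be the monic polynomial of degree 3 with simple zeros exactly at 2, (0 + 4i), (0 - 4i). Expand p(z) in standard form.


The polynomial is p(z) = ∏_{α ∈ S} (z − α), where S = {2, (0 + 4i), (0 - 4i)}.
Expanding the product yields: p(z) = z^3 -2·z^2 + 16·z -32.
Note conjugate pairs combine to real quadratics: (z − (0+4i))(z − (0−4i)) = z² + 16.
The resulting polynomial has degree 3 and real coefficients as required.

p(z) = z^3 -2·z^2 + 16·z -32.


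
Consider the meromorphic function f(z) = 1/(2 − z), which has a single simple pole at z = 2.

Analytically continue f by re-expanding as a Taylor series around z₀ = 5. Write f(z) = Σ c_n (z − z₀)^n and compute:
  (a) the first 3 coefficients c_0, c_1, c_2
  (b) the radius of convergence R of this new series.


Let w = z − z₀, so z = z₀ + w.
Then 2 − z = 2 − (z₀ + w) = (2 − z₀) − w = -3 − w.
f(z) = 1/(-3 − w) = (1/(-3)) · 1/(1 − w/(-3)) = Σ_{n≥0} w^n / (-3)^(n+1).
So c_n = 1/(-3)^(n+1):
  c_0 = 1/(-3)^1 = -1/3.
  c_1 = 1/(-3)^2 = 1/9.
  c_2 = 1/(-3)^3 = -1/27.
The series is valid for |w/d| < 1, i.e. |z − z₀| < |d|.
Radius of convergence: R = |2 − z₀| = |-3| = 3 (distance from z₀ to the singularity z = 2).

c_0 = -1/3, c_1 = 1/9, c_2 = -1/27; R = 3.
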